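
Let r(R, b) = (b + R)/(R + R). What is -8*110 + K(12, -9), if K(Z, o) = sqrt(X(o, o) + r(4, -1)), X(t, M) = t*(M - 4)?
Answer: -880 + sqrt(1878)/4 ≈ -869.17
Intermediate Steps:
r(R, b) = (R + b)/(2*R) (r(R, b) = (R + b)/((2*R)) = (R + b)*(1/(2*R)) = (R + b)/(2*R))
X(t, M) = t*(-4 + M)
K(Z, o) = sqrt(3/8 + o*(-4 + o)) (K(Z, o) = sqrt(o*(-4 + o) + (1/2)*(4 - 1)/4) = sqrt(o*(-4 + o) + (1/2)*(1/4)*3) = sqrt(o*(-4 + o) + 3/8) = sqrt(3/8 + o*(-4 + o)))
-8*110 + K(12, -9) = -8*110 + sqrt(2)*sqrt(3 + 8*(-9)*(-4 - 9))/4 = -880 + sqrt(2)*sqrt(3 + 8*(-9)*(-13))/4 = -880 + sqrt(2)*sqrt(3 + 936)/4 = -880 + sqrt(2)*sqrt(939)/4 = -880 + sqrt(1878)/4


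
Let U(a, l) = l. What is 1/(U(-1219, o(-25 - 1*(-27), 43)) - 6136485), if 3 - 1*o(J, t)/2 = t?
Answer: -1/6136565 ≈ -1.6296e-7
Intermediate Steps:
o(J, t) = 6 - 2*t
1/(U(-1219, o(-25 - 1*(-27), 43)) - 6136485) = 1/((6 - 2*43) - 6136485) = 1/((6 - 86) - 6136485) = 1/(-80 - 6136485) = 1/(-6136565) = -1/6136565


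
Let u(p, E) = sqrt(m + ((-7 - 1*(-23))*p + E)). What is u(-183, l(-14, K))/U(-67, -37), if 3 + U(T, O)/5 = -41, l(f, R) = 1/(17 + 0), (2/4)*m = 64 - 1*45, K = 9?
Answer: -I*sqrt(835193)/3740 ≈ -0.24436*I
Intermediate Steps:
m = 38 (m = 2*(64 - 1*45) = 2*(64 - 45) = 2*19 = 38)
l(f, R) = 1/17
U(T, O) = -220 (U(T, O) = -15 + 5*(-41) = -15 - 205 = -220)
u(p, E) = sqrt(38 + E + 16*p) (u(p, E) = sqrt(38 + ((-7 - 1*(-23))*p + E)) = sqrt(38 + ((-7 + 23)*p + E)) = sqrt(38 + (16*p + E)) = sqrt(38 + (E + 16*p)) = sqrt(38 + E + 16*p))
u(-183, l(-14, K))/U(-67, -37) = sqrt(38 + 1/17 + 16*(-183))/(-220) = sqrt(38 + 1/17 - 2928)*(-1/220) = sqrt(-49129/17)*(-1/220) = (I*sqrt(835193)/17)*(-1/220) = -I*sqrt(835193)/3740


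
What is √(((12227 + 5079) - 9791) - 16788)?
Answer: I*√9273 ≈ 96.296*I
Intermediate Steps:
√(((12227 + 5079) - 9791) - 16788) = √((17306 - 9791) - 16788) = √(7515 - 16788) = √(-9273) = I*√9273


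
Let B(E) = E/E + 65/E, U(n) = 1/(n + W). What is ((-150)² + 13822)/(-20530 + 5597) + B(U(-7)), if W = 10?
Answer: 2890546/14933 ≈ 193.57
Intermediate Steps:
U(n) = 1/(10 + n) (U(n) = 1/(n + 10) = 1/(10 + n))
B(E) = 1 + 65/E
((-150)² + 13822)/(-20530 + 5597) + B(U(-7)) = ((-150)² + 13822)/(-20530 + 5597) + (65 + 1/(10 - 7))/(1/(10 - 7)) = (22500 + 13822)/(-14933) + (65 + 1/3)/(1/3) = 36322*(-1/14933) + (65 + ⅓)/(⅓) = -36322/14933 + 3*(196/3) = -36322/14933 + 196 = 2890546/14933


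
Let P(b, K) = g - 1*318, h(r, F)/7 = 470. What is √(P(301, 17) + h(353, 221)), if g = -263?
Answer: 3*√301 ≈ 52.048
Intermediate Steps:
h(r, F) = 3290 (h(r, F) = 7*470 = 3290)
P(b, K) = -581 (P(b, K) = -263 - 1*318 = -263 - 318 = -581)
√(P(301, 17) + h(353, 221)) = √(-581 + 3290) = √2709 = 3*√301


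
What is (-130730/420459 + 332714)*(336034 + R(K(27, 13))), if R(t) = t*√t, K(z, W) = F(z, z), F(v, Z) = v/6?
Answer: 47008624582465864/420459 + 314758046241*√2/140153 ≈ 1.1181e+11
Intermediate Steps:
F(v, Z) = v/6 (F(v, Z) = v*(⅙) = v/6)
K(z, W) = z/6
R(t) = t^(3/2)
(-130730/420459 + 332714)*(336034 + R(K(27, 13))) = (-130730/420459 + 332714)*(336034 + ((⅙)*27)^(3/2)) = (-130730*1/420459 + 332714)*(336034 + (9/2)^(3/2)) = (-130730/420459 + 332714)*(336034 + 27*√2/4) = 139892464996*(336034 + 27*√2/4)/420459 = 47008624582465864/420459 + 314758046241*√2/140153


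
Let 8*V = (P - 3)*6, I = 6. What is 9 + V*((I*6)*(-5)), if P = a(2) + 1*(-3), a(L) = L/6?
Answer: 774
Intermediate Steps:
a(L) = L/6 (a(L) = L*(⅙) = L/6)
P = -8/3 (P = (⅙)*2 + 1*(-3) = ⅓ - 3 = -8/3 ≈ -2.6667)
V = -17/4 (V = ((-8/3 - 3)*6)/8 = (-17/3*6)/8 = (⅛)*(-34) = -17/4 ≈ -4.2500)
9 + V*((I*6)*(-5)) = 9 - 17*6*6*(-5)/4 = 9 - 153*(-5) = 9 - 17/4*(-180) = 9 + 765 = 774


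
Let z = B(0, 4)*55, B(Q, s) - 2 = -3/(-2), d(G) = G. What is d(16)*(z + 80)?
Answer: 4360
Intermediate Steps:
B(Q, s) = 7/2 (B(Q, s) = 2 - 3/(-2) = 2 - 3*(-1/2) = 2 + 3/2 = 7/2)
z = 385/2 (z = (7/2)*55 = 385/2 ≈ 192.50)
d(16)*(z + 80) = 16*(385/2 + 80) = 16*(545/2) = 4360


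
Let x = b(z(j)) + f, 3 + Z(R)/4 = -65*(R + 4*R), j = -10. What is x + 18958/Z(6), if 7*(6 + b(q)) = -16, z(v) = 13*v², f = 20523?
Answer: 80120995/3906 ≈ 20512.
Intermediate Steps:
b(q) = -58/7 (b(q) = -6 + (⅐)*(-16) = -6 - 16/7 = -58/7)
Z(R) = -12 - 1300*R (Z(R) = -12 + 4*(-65*(R + 4*R)) = -12 + 4*(-325*R) = -12 - 1300*R)
x = 143603/7 (x = -58/7 + 20523 = 143603/7 ≈ 20515.)
x + 18958/Z(6) = 143603/7 + 18958/(-12 - 1300*6) = 143603/7 + 18958/(-12 - 7800) = 143603/7 + 18958/(-7812) = 143603/7 + 18958*(-1/7812) = 143603/7 - 9479/3906 = 80120995/3906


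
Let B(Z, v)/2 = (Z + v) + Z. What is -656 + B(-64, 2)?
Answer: -908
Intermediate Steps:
B(Z, v) = 2*v + 4*Z (B(Z, v) = 2*((Z + v) + Z) = 2*(v + 2*Z) = 2*v + 4*Z)
-656 + B(-64, 2) = -656 + (2*2 + 4*(-64)) = -656 + (4 - 256) = -656 - 252 = -908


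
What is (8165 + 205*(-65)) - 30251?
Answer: -35411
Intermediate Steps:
(8165 + 205*(-65)) - 30251 = (8165 - 13325) - 30251 = -5160 - 30251 = -35411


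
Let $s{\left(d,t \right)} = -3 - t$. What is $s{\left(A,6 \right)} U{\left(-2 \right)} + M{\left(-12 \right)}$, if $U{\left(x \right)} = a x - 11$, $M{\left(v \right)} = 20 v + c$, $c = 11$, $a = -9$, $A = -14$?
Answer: $-292$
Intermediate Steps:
$M{\left(v \right)} = 11 + 20 v$ ($M{\left(v \right)} = 20 v + 11 = 11 + 20 v$)
$U{\left(x \right)} = -11 - 9 x$ ($U{\left(x \right)} = - 9 x - 11 = -11 - 9 x$)
$s{\left(A,6 \right)} U{\left(-2 \right)} + M{\left(-12 \right)} = \left(-3 - 6\right) \left(-11 - -18\right) + \left(11 + 20 \left(-12\right)\right) = \left(-3 - 6\right) \left(-11 + 18\right) + \left(11 - 240\right) = \left(-9\right) 7 - 229 = -63 - 229 = -292$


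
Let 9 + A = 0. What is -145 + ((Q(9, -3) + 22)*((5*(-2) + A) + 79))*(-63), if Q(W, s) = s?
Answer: -71965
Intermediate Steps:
A = -9 (A = -9 + 0 = -9)
-145 + ((Q(9, -3) + 22)*((5*(-2) + A) + 79))*(-63) = -145 + ((-3 + 22)*((5*(-2) - 9) + 79))*(-63) = -145 + (19*((-10 - 9) + 79))*(-63) = -145 + (19*(-19 + 79))*(-63) = -145 + (19*60)*(-63) = -145 + 1140*(-63) = -145 - 71820 = -71965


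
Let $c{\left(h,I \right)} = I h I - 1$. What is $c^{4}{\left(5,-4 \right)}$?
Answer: $38950081$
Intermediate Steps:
$c{\left(h,I \right)} = -1 + h I^{2}$ ($c{\left(h,I \right)} = h I^{2} - 1 = -1 + h I^{2}$)
$c^{4}{\left(5,-4 \right)} = \left(-1 + 5 \left(-4\right)^{2}\right)^{4} = \left(-1 + 5 \cdot 16\right)^{4} = \left(-1 + 80\right)^{4} = 79^{4} = 38950081$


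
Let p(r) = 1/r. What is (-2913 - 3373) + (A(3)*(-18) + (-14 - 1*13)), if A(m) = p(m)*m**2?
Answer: -6367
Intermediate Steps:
A(m) = m (A(m) = m**2/m = m)
(-2913 - 3373) + (A(3)*(-18) + (-14 - 1*13)) = (-2913 - 3373) + (3*(-18) + (-14 - 1*13)) = -6286 + (-54 + (-14 - 13)) = -6286 + (-54 - 27) = -6286 - 81 = -6367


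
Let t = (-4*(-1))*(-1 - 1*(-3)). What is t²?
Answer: 64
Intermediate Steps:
t = 8 (t = 4*(-1 + 3) = 4*2 = 8)
t² = 8² = 64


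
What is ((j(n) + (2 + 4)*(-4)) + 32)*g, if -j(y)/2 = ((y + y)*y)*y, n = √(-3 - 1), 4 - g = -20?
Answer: 192 + 768*I ≈ 192.0 + 768.0*I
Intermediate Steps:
g = 24 (g = 4 - 1*(-20) = 4 + 20 = 24)
n = 2*I (n = √(-4) = 2*I ≈ 2.0*I)
j(y) = -4*y³ (j(y) = -2*(y + y)*y*y = -2*(2*y)*y*y = -2*2*y²*y = -4*y³)
((j(n) + (2 + 4)*(-4)) + 32)*g = ((-4*(-8*I) + (2 + 4)*(-4)) + 32)*24 = ((-(-32)*I + 6*(-4)) + 32)*24 = ((32*I - 24) + 32)*24 = ((-24 + 32*I) + 32)*24 = (8 + 32*I)*24 = 192 + 768*I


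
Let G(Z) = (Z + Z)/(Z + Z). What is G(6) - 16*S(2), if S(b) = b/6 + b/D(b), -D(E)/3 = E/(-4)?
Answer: -77/3 ≈ -25.667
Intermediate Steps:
D(E) = 3*E/4 (D(E) = -3*E/(-4) = -3*E*(-1)/4 = -(-3)*E/4 = 3*E/4)
G(Z) = 1 (G(Z) = (2*Z)/((2*Z)) = (2*Z)*(1/(2*Z)) = 1)
S(b) = 4/3 + b/6 (S(b) = b/6 + b/((3*b/4)) = b*(1/6) + b*(4/(3*b)) = b/6 + 4/3 = 4/3 + b/6)
G(6) - 16*S(2) = 1 - 16*(4/3 + (1/6)*2) = 1 - 16*(4/3 + 1/3) = 1 - 16*5/3 = 1 - 80/3 = -77/3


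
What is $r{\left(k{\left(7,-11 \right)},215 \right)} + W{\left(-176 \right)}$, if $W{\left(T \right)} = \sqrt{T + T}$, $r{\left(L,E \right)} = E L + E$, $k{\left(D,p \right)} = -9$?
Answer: $-1720 + 4 i \sqrt{22} \approx -1720.0 + 18.762 i$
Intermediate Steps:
$r{\left(L,E \right)} = E + E L$
$W{\left(T \right)} = \sqrt{2} \sqrt{T}$ ($W{\left(T \right)} = \sqrt{2 T} = \sqrt{2} \sqrt{T}$)
$r{\left(k{\left(7,-11 \right)},215 \right)} + W{\left(-176 \right)} = 215 \left(1 - 9\right) + \sqrt{2} \sqrt{-176} = 215 \left(-8\right) + \sqrt{2} \cdot 4 i \sqrt{11} = -1720 + 4 i \sqrt{22}$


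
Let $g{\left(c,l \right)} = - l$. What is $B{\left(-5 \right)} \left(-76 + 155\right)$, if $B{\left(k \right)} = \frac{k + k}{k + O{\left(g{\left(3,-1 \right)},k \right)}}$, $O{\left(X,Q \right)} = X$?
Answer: $\frac{395}{2} \approx 197.5$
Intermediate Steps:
$B{\left(k \right)} = \frac{2 k}{1 + k}$ ($B{\left(k \right)} = \frac{k + k}{k - -1} = \frac{2 k}{k + 1} = \frac{2 k}{1 + k}$)
$B{\left(-5 \right)} \left(-76 + 155\right) = 2 \left(-5\right) \frac{1}{1 - 5} \left(-76 + 155\right) = 2 \left(-5\right) \frac{1}{-4} \cdot 79 = 2 \left(-5\right) \left(- \frac{1}{4}\right) 79 = \frac{5}{2} \cdot 79 = \frac{395}{2}$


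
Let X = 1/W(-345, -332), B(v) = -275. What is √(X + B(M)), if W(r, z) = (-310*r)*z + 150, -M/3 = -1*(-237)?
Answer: I*√1540934758845310/2367150 ≈ 16.583*I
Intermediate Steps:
M = -711 (M = -(-3)*(-237) = -3*237 = -711)
W(r, z) = 150 - 310*r*z (W(r, z) = -310*r*z + 150 = 150 - 310*r*z)
X = -1/35507250 (X = 1/(150 - 310*(-345)*(-332)) = 1/(150 - 35507400) = 1/(-35507250) = -1/35507250 ≈ -2.8163e-8)
√(X + B(M)) = √(-1/35507250 - 275) = √(-9764493751/35507250) = I*√1540934758845310/2367150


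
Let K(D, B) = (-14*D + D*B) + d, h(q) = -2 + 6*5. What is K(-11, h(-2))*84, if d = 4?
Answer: -12600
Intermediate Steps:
h(q) = 28 (h(q) = -2 + 30 = 28)
K(D, B) = 4 - 14*D + B*D (K(D, B) = (-14*D + D*B) + 4 = (-14*D + B*D) + 4 = 4 - 14*D + B*D)
K(-11, h(-2))*84 = (4 - 14*(-11) + 28*(-11))*84 = (4 + 154 - 308)*84 = -150*84 = -12600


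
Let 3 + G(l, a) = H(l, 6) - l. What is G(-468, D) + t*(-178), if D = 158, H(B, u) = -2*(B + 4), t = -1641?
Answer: 293491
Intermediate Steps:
H(B, u) = -8 - 2*B (H(B, u) = -2*(4 + B) = -8 - 2*B)
G(l, a) = -11 - 3*l (G(l, a) = -3 + ((-8 - 2*l) - l) = -3 + (-8 - 3*l) = -11 - 3*l)
G(-468, D) + t*(-178) = (-11 - 3*(-468)) - 1641*(-178) = (-11 + 1404) + 292098 = 1393 + 292098 = 293491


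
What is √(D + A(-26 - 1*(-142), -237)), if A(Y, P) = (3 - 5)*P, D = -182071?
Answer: I*√181597 ≈ 426.14*I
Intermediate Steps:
A(Y, P) = -2*P
√(D + A(-26 - 1*(-142), -237)) = √(-182071 - 2*(-237)) = √(-182071 + 474) = √(-181597) = I*√181597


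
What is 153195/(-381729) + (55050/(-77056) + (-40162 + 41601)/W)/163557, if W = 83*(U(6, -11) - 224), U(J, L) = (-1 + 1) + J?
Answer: -2911245169247618033/7254109241961676416 ≈ -0.40132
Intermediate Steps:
U(J, L) = J (U(J, L) = 0 + J = J)
W = -18094 (W = 83*(6 - 224) = 83*(-218) = -18094)
153195/(-381729) + (55050/(-77056) + (-40162 + 41601)/W)/163557 = 153195/(-381729) + (55050/(-77056) + (-40162 + 41601)/(-18094))/163557 = 153195*(-1/381729) + (55050*(-1/77056) + 1439*(-1/18094))*(1/163557) = -51065/127243 + (-27525/38528 - 1439/18094)*(1/163557) = -51065/127243 - 276739571/348562816*1/163557 = -51065/127243 - 276739571/57009888496512 = -2911245169247618033/7254109241961676416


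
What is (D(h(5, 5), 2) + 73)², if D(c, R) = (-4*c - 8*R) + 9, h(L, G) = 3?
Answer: 2916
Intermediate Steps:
D(c, R) = 9 - 8*R - 4*c (D(c, R) = (-8*R - 4*c) + 9 = 9 - 8*R - 4*c)
(D(h(5, 5), 2) + 73)² = ((9 - 8*2 - 4*3) + 73)² = ((9 - 16 - 12) + 73)² = (-19 + 73)² = 54² = 2916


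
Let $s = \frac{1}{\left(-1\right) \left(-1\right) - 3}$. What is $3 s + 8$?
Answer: $\frac{13}{2} \approx 6.5$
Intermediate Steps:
$s = - \frac{1}{2}$ ($s = \frac{1}{1 - 3} = \frac{1}{-2} = - \frac{1}{2} \approx -0.5$)
$3 s + 8 = 3 \left(- \frac{1}{2}\right) + 8 = - \frac{3}{2} + 8 = \frac{13}{2}$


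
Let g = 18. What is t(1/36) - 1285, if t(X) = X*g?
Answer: -2569/2 ≈ -1284.5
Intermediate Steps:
t(X) = 18*X (t(X) = X*18 = 18*X)
t(1/36) - 1285 = 18/36 - 1285 = 18*(1/36) - 1285 = ½ - 1285 = -2569/2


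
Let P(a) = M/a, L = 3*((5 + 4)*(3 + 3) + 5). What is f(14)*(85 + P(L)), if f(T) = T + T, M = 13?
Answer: 421624/177 ≈ 2382.1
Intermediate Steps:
L = 177 (L = 3*(9*6 + 5) = 3*(54 + 5) = 3*59 = 177)
f(T) = 2*T
P(a) = 13/a
f(14)*(85 + P(L)) = (2*14)*(85 + 13/177) = 28*(85 + 13*(1/177)) = 28*(85 + 13/177) = 28*(15058/177) = 421624/177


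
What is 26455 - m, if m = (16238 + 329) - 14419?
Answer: 24307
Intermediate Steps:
m = 2148 (m = 16567 - 14419 = 2148)
26455 - m = 26455 - 1*2148 = 26455 - 2148 = 24307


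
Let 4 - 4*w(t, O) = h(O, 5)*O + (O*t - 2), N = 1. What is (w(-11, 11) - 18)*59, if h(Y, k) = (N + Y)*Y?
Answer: -82423/4 ≈ -20606.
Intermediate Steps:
h(Y, k) = Y*(1 + Y) (h(Y, k) = (1 + Y)*Y = Y*(1 + Y))
w(t, O) = 3/2 - O*t/4 - O**2*(1 + O)/4 (w(t, O) = 1 - ((O*(1 + O))*O + (O*t - 2))/4 = 1 - (O**2*(1 + O) + (-2 + O*t))/4 = 1 - (-2 + O*t + O**2*(1 + O))/4 = 1 + (1/2 - O*t/4 - O**2*(1 + O)/4) = 3/2 - O*t/4 - O**2*(1 + O)/4)
(w(-11, 11) - 18)*59 = ((3/2 - 1/4*11**2 - 1/4*11**3 - 1/4*11*(-11)) - 18)*59 = ((3/2 - 1/4*121 - 1/4*1331 + 121/4) - 18)*59 = ((3/2 - 121/4 - 1331/4 + 121/4) - 18)*59 = (-1325/4 - 18)*59 = -1397/4*59 = -82423/4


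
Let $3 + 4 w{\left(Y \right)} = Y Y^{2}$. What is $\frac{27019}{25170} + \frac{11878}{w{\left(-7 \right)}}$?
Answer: $- \frac{593264233}{4354410} \approx -136.24$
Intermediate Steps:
$w{\left(Y \right)} = - \frac{3}{4} + \frac{Y^{3}}{4}$ ($w{\left(Y \right)} = - \frac{3}{4} + \frac{Y Y^{2}}{4} = - \frac{3}{4} + \frac{Y^{3}}{4}$)
$\frac{27019}{25170} + \frac{11878}{w{\left(-7 \right)}} = \frac{27019}{25170} + \frac{11878}{- \frac{3}{4} + \frac{\left(-7\right)^{3}}{4}} = 27019 \cdot \frac{1}{25170} + \frac{11878}{- \frac{3}{4} + \frac{1}{4} \left(-343\right)} = \frac{27019}{25170} + \frac{11878}{- \frac{3}{4} - \frac{343}{4}} = \frac{27019}{25170} + \frac{11878}{- \frac{173}{2}} = \frac{27019}{25170} + 11878 \left(- \frac{2}{173}\right) = \frac{27019}{25170} - \frac{23756}{173} = - \frac{593264233}{4354410}$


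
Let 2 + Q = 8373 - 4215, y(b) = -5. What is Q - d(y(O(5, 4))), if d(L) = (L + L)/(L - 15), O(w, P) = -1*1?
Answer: 8311/2 ≈ 4155.5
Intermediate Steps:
O(w, P) = -1
d(L) = 2*L/(-15 + L) (d(L) = (2*L)/(-15 + L) = 2*L/(-15 + L))
Q = 4156 (Q = -2 + (8373 - 4215) = -2 + 4158 = 4156)
Q - d(y(O(5, 4))) = 4156 - 2*(-5)/(-15 - 5) = 4156 - 2*(-5)/(-20) = 4156 - 2*(-5)*(-1)/20 = 4156 - 1*1/2 = 4156 - 1/2 = 8311/2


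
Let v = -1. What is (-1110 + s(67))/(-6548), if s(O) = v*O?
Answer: 1177/6548 ≈ 0.17975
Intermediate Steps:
s(O) = -O
(-1110 + s(67))/(-6548) = (-1110 - 1*67)/(-6548) = (-1110 - 67)*(-1/6548) = -1177*(-1/6548) = 1177/6548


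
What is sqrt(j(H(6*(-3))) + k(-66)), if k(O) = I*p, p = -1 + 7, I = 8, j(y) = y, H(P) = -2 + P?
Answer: 2*sqrt(7) ≈ 5.2915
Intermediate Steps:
p = 6
k(O) = 48 (k(O) = 8*6 = 48)
sqrt(j(H(6*(-3))) + k(-66)) = sqrt((-2 + 6*(-3)) + 48) = sqrt((-2 - 18) + 48) = sqrt(-20 + 48) = sqrt(28) = 2*sqrt(7)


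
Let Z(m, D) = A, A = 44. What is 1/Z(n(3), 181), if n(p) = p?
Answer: 1/44 ≈ 0.022727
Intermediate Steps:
Z(m, D) = 44
1/Z(n(3), 181) = 1/44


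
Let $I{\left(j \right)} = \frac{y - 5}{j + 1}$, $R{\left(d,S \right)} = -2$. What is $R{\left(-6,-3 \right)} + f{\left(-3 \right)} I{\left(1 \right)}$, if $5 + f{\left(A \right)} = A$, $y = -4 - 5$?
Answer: $54$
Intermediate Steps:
$y = -9$ ($y = -4 - 5 = -9$)
$f{\left(A \right)} = -5 + A$
$I{\left(j \right)} = - \frac{14}{1 + j}$ ($I{\left(j \right)} = \frac{-9 - 5}{j + 1} = - \frac{14}{1 + j}$)
$R{\left(-6,-3 \right)} + f{\left(-3 \right)} I{\left(1 \right)} = -2 + \left(-5 - 3\right) \left(- \frac{14}{1 + 1}\right) = -2 - 8 \left(- \frac{14}{2}\right) = -2 - 8 \left(\left(-14\right) \frac{1}{2}\right) = -2 - -56 = -2 + 56 = 54$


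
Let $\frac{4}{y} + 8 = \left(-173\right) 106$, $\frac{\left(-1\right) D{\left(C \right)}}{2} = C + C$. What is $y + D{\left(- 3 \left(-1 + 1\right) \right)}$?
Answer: $- \frac{2}{9173} \approx -0.00021803$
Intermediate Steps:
$D{\left(C \right)} = - 4 C$ ($D{\left(C \right)} = - 2 \left(C + C\right) = - 2 \cdot 2 C = - 4 C$)
$y = - \frac{2}{9173}$ ($y = \frac{4}{-8 - 18338} = \frac{4}{-18346} = 4 \left(- \frac{1}{18346}\right) = - \frac{2}{9173} \approx -0.00021803$)
$y + D{\left(- 3 \left(-1 + 1\right) \right)} = - \frac{2}{9173} - 4 \left(- 3 \left(-1 + 1\right)\right) = - \frac{2}{9173} - 4 \left(\left(-3\right) 0\right) = - \frac{2}{9173} - 0 = - \frac{2}{9173} + 0 = - \frac{2}{9173}$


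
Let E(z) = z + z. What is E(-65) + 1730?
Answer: 1600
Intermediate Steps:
E(z) = 2*z
E(-65) + 1730 = 2*(-65) + 1730 = -130 + 1730 = 1600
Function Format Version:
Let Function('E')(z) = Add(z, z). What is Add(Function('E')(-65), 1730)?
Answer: 1600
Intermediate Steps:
Function('E')(z) = Mul(2, z)
Add(Function('E')(-65), 1730) = Add(Mul(2, -65), 1730) = Add(-130, 1730) = 1600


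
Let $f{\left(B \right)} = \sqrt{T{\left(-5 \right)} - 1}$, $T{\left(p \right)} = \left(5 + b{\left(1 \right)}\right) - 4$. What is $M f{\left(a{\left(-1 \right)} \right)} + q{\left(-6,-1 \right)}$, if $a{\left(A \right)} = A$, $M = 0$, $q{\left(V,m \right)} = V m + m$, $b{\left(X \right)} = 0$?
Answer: $5$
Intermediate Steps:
$q{\left(V,m \right)} = m + V m$
$T{\left(p \right)} = 1$ ($T{\left(p \right)} = \left(5 + 0\right) - 4 = 5 - 4 = 1$)
$f{\left(B \right)} = 0$ ($f{\left(B \right)} = \sqrt{1 - 1} = \sqrt{0} = 0$)
$M f{\left(a{\left(-1 \right)} \right)} + q{\left(-6,-1 \right)} = 0 \cdot 0 - \left(1 - 6\right) = 0 - -5 = 0 + 5 = 5$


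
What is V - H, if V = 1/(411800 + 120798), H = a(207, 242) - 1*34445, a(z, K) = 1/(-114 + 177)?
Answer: 1155755768395/33553674 ≈ 34445.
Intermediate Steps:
a(z, K) = 1/63
H = -2170034/63 (H = 1/63 - 1*34445 = 1/63 - 34445 = -2170034/63 ≈ -34445.)
V = 1/532598 ≈ 1.8776e-6
V - H = 1/532598 - 1*(-2170034/63) = 1/532598 + 2170034/63 = 1155755768395/33553674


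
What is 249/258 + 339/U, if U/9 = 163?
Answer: 50305/42054 ≈ 1.1962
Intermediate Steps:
U = 1467 (U = 9*163 = 1467)
249/258 + 339/U = 249/258 + 339/1467 = 249*(1/258) + 339*(1/1467) = 83/86 + 113/489 = 50305/42054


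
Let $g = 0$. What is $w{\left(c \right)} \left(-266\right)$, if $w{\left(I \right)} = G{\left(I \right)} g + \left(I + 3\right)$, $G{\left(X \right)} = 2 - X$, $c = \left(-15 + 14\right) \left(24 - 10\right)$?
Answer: $2926$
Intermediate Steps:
$c = -14$ ($c = \left(-1\right) 14 = -14$)
$w{\left(I \right)} = 3 + I$ ($w{\left(I \right)} = \left(2 - I\right) 0 + \left(I + 3\right) = 0 + \left(3 + I\right) = 3 + I$)
$w{\left(c \right)} \left(-266\right) = \left(3 - 14\right) \left(-266\right) = \left(-11\right) \left(-266\right) = 2926$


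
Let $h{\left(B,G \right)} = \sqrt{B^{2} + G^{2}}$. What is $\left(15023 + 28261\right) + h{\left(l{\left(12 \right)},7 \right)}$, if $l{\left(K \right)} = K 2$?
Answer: $43309$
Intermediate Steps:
$l{\left(K \right)} = 2 K$
$\left(15023 + 28261\right) + h{\left(l{\left(12 \right)},7 \right)} = \left(15023 + 28261\right) + \sqrt{\left(2 \cdot 12\right)^{2} + 7^{2}} = 43284 + \sqrt{24^{2} + 49} = 43284 + \sqrt{576 + 49} = 43284 + \sqrt{625} = 43284 + 25 = 43309$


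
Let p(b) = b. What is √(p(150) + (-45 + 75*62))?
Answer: √4755 ≈ 68.957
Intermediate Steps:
√(p(150) + (-45 + 75*62)) = √(150 + (-45 + 75*62)) = √(150 + (-45 + 4650)) = √(150 + 4605) = √4755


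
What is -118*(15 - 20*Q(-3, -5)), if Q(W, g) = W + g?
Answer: -20650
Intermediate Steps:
-118*(15 - 20*Q(-3, -5)) = -118*(15 - 20*(-3 - 5)) = -118*(15 - 20*(-8)) = -118*(15 + 160) = -118*175 = -20650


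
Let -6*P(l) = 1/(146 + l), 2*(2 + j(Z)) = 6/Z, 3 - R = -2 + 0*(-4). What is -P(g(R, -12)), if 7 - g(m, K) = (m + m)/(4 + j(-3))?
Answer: 1/858 ≈ 0.0011655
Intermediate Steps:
R = 5 (R = 3 - (-2 + 0*(-4)) = 3 - (-2 + 0) = 3 - 1*(-2) = 3 + 2 = 5)
j(Z) = -2 + 3/Z (j(Z) = -2 + (6/Z)/2 = -2 + 3/Z)
g(m, K) = 7 - 2*m (g(m, K) = 7 - (m + m)/(4 + (-2 + 3/(-3))) = 7 - 2*m/(4 + (-2 + 3*(-⅓))) = 7 - 2*m/(4 + (-2 - 1)) = 7 - 2*m/(4 - 3) = 7 - 2*m/1 = 7 - 2*m)
P(l) = -1/(6*(146 + l))
-P(g(R, -12)) = -(-1)/(876 + 6*(7 - 2*5)) = -(-1)/(876 + 6*(7 - 10)) = -(-1)/(876 + 6*(-3)) = -(-1)/(876 - 18) = -(-1)/858 = -1*(-1/858) = 1/858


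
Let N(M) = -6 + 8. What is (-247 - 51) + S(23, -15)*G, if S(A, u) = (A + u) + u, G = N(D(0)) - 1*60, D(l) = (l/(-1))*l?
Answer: 108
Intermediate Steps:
D(l) = -l² (D(l) = (l*(-1))*l = (-l)*l = -l²)
N(M) = 2
G = -58 (G = 2 - 1*60 = 2 - 60 = -58)
S(A, u) = A + 2*u
(-247 - 51) + S(23, -15)*G = (-247 - 51) + (23 + 2*(-15))*(-58) = -298 + (23 - 30)*(-58) = -298 - 7*(-58) = -298 + 406 = 108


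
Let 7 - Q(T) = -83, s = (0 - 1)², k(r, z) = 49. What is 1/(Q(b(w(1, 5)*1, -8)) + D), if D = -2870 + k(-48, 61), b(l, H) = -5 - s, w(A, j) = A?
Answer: -1/2731 ≈ -0.00036617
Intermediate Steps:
s = 1 (s = (-1)² = 1)
b(l, H) = -6 (b(l, H) = -5 - 1*1 = -5 - 1 = -6)
Q(T) = 90 (Q(T) = 7 - 1*(-83) = 7 + 83 = 90)
D = -2821 (D = -2870 + 49 = -2821)
1/(Q(b(w(1, 5)*1, -8)) + D) = 1/(90 - 2821) = 1/(-2731) = -1/2731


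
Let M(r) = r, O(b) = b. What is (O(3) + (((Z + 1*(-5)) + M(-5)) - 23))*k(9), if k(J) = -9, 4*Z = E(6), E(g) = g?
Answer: 513/2 ≈ 256.50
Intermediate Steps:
Z = 3/2 (Z = (¼)*6 = 3/2 ≈ 1.5000)
(O(3) + (((Z + 1*(-5)) + M(-5)) - 23))*k(9) = (3 + (((3/2 + 1*(-5)) - 5) - 23))*(-9) = (3 + (((3/2 - 5) - 5) - 23))*(-9) = (3 + ((-7/2 - 5) - 23))*(-9) = (3 + (-17/2 - 23))*(-9) = (3 - 63/2)*(-9) = -57/2*(-9) = 513/2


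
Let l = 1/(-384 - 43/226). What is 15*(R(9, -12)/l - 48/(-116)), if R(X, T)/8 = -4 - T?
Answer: -1208611500/3277 ≈ -3.6882e+5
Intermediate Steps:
R(X, T) = -32 - 8*T (R(X, T) = 8*(-4 - T) = -32 - 8*T)
l = -226/86827 (l = 1/(-384 - 43*1/226) = 1/(-384 - 43/226) = 1/(-86827/226) = -226/86827 ≈ -0.0026029)
15*(R(9, -12)/l - 48/(-116)) = 15*((-32 - 8*(-12))/(-226/86827) - 48/(-116)) = 15*((-32 + 96)*(-86827/226) - 48*(-1/116)) = 15*(64*(-86827/226) + 12/29) = 15*(-2778464/113 + 12/29) = 15*(-80574100/3277) = -1208611500/3277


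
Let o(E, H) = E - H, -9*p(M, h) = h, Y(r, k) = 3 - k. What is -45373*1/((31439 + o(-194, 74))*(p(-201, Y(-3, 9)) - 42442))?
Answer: 136119/3968816404 ≈ 3.4297e-5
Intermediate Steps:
p(M, h) = -h/9
-45373*1/((31439 + o(-194, 74))*(p(-201, Y(-3, 9)) - 42442)) = -45373*1/((31439 + (-194 - 1*74))*(-(3 - 1*9)/9 - 42442)) = -45373*1/((31439 + (-194 - 74))*(-(3 - 9)/9 - 42442)) = -45373*1/((31439 - 268)*(-⅑*(-6) - 42442)) = -45373*1/(31171*(⅔ - 42442)) = -45373/((-127324/3*31171)) = -45373/(-3968816404/3) = -45373*(-3/3968816404) = 136119/3968816404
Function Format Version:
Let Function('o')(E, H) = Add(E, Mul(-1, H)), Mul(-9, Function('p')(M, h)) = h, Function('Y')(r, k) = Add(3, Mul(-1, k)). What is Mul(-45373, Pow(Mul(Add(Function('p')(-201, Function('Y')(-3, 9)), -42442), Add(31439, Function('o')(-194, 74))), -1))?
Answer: Rational(136119, 3968816404) ≈ 3.4297e-5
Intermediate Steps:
Function('p')(M, h) = Mul(Rational(-1, 9), h)
Mul(-45373, Pow(Mul(Add(Function('p')(-201, Function('Y')(-3, 9)), -42442), Add(31439, Function('o')(-194, 74))), -1)) = Mul(-45373, Pow(Mul(Add(Mul(Rational(-1, 9), Add(3, Mul(-1, 9))), -42442), Add(31439, Add(-194, Mul(-1, 74)))), -1)) = Mul(-45373, Pow(Mul(Add(Mul(Rational(-1, 9), Add(3, -9)), -42442), Add(31439, Add(-194, -74))), -1)) = Mul(-45373, Pow(Mul(Add(Mul(Rational(-1, 9), -6), -42442), Add(31439, -268)), -1)) = Mul(-45373, Pow(Mul(Add(Rational(2, 3), -42442), 31171), -1)) = Mul(-45373, Pow(Mul(Rational(-127324, 3), 31171), -1)) = Mul(-45373, Pow(Rational(-3968816404, 3), -1)) = Mul(-45373, Rational(-3, 3968816404)) = Rational(136119, 3968816404)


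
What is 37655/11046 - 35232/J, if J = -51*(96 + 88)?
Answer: 30938633/4318986 ≈ 7.1634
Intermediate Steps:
J = -9384 (J = -51*184 = -9384)
37655/11046 - 35232/J = 37655/11046 - 35232/(-9384) = 37655*(1/11046) - 35232*(-1/9384) = 37655/11046 + 1468/391 = 30938633/4318986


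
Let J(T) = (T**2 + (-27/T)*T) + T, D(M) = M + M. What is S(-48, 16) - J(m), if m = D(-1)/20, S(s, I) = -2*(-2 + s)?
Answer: 12709/100 ≈ 127.09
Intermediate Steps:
S(s, I) = 4 - 2*s
D(M) = 2*M
m = -1/10 (m = (2*(-1))/20 = -2*1/20 = -1/10 ≈ -0.10000)
J(T) = -27 + T + T**2 (J(T) = (T**2 - 27) + T = (-27 + T**2) + T = -27 + T + T**2)
S(-48, 16) - J(m) = (4 - 2*(-48)) - (-27 - 1/10 + (-1/10)**2) = (4 + 96) - (-27 - 1/10 + 1/100) = 100 - 1*(-2709/100) = 100 + 2709/100 = 12709/100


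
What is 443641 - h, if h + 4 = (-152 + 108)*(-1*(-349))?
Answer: 459001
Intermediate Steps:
h = -15360 (h = -4 + (-152 + 108)*(-1*(-349)) = -4 - 44*349 = -4 - 15356 = -15360)
443641 - h = 443641 - 1*(-15360) = 443641 + 15360 = 459001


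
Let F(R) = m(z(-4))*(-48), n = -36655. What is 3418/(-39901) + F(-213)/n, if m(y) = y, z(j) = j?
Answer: -132947782/1462571155 ≈ -0.090900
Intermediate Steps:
F(R) = 192 (F(R) = -4*(-48) = 192)
3418/(-39901) + F(-213)/n = 3418/(-39901) + 192/(-36655) = 3418*(-1/39901) + 192*(-1/36655) = -3418/39901 - 192/36655 = -132947782/1462571155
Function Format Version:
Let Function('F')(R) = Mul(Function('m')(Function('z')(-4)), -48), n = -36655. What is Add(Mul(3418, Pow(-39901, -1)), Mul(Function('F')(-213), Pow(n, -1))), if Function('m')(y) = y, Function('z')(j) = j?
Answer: Rational(-132947782, 1462571155) ≈ -0.090900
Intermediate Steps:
Function('F')(R) = 192 (Function('F')(R) = Mul(-4, -48) = 192)
Add(Mul(3418, Pow(-39901, -1)), Mul(Function('F')(-213), Pow(n, -1))) = Add(Mul(3418, Pow(-39901, -1)), Mul(192, Pow(-36655, -1))) = Add(Mul(3418, Rational(-1, 39901)), Mul(192, Rational(-1, 36655))) = Add(Rational(-3418, 39901), Rational(-192, 36655)) = Rational(-132947782, 1462571155)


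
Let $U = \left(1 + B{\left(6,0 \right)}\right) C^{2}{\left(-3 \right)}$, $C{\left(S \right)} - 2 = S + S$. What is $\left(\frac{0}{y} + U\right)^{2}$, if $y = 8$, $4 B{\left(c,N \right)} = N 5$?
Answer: $256$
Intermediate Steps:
$B{\left(c,N \right)} = \frac{5 N}{4}$ ($B{\left(c,N \right)} = \frac{N 5}{4} = \frac{5 N}{4}$)
$C{\left(S \right)} = 2 + 2 S$ ($C{\left(S \right)} = 2 + \left(S + S\right) = 2 + 2 S$)
$U = 16$ ($U = \left(1 + \frac{5}{4} \cdot 0\right) \left(2 + 2 \left(-3\right)\right)^{2} = \left(1 + 0\right) \left(2 - 6\right)^{2} = 1 \left(-4\right)^{2} = 1 \cdot 16 = 16$)
$\left(\frac{0}{y} + U\right)^{2} = \left(\frac{0}{8} + 16\right)^{2} = \left(0 \cdot \frac{1}{8} + 16\right)^{2} = \left(0 + 16\right)^{2} = 16^{2} = 256$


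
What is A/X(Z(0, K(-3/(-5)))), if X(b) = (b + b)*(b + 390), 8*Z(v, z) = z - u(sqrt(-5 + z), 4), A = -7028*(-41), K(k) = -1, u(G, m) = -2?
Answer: 9220736/3121 ≈ 2954.4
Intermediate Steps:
A = 288148
Z(v, z) = 1/4 + z/8 (Z(v, z) = (z - 1*(-2))/8 = (z + 2)/8 = (2 + z)/8 = 1/4 + z/8)
X(b) = 2*b*(390 + b) (X(b) = (2*b)*(390 + b) = 2*b*(390 + b))
A/X(Z(0, K(-3/(-5)))) = 288148/((2*(1/4 + (1/8)*(-1))*(390 + (1/4 + (1/8)*(-1))))) = 288148/((2*(1/4 - 1/8)*(390 + (1/4 - 1/8)))) = 288148/((2*(1/8)*(390 + 1/8))) = 288148/((2*(1/8)*(3121/8))) = 288148/(3121/32) = 288148*(32/3121) = 9220736/3121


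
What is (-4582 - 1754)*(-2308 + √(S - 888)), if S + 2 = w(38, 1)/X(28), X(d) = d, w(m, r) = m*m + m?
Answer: 14623488 - 3168*I*√164066/7 ≈ 1.4623e+7 - 1.8331e+5*I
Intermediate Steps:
w(m, r) = m + m² (w(m, r) = m² + m = m + m²)
S = 713/14 (S = -2 + (38*(1 + 38))/28 = -2 + (38*39)*(1/28) = -2 + 1482*(1/28) = -2 + 741/14 = 713/14 ≈ 50.929)
(-4582 - 1754)*(-2308 + √(S - 888)) = (-4582 - 1754)*(-2308 + √(713/14 - 888)) = -6336*(-2308 + √(-11719/14)) = -6336*(-2308 + I*√164066/14) = 14623488 - 3168*I*√164066/7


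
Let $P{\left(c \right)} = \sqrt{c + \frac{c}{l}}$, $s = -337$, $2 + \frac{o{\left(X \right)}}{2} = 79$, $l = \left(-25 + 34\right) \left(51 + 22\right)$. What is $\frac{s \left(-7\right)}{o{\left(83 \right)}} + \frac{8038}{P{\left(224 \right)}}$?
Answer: $\frac{337}{22} + \frac{12057 \sqrt{3431}}{1316} \approx 551.97$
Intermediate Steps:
$l = 657$ ($l = 9 \cdot 73 = 657$)
$o{\left(X \right)} = 154$ ($o{\left(X \right)} = -4 + 2 \cdot 79 = -4 + 158 = 154$)
$P{\left(c \right)} = \frac{\sqrt{48034} \sqrt{c}}{219}$ ($P{\left(c \right)} = \sqrt{c + \frac{c}{657}} = \sqrt{\frac{658 c}{657}} = \frac{\sqrt{48034} \sqrt{c}}{219}$)
$\frac{s \left(-7\right)}{o{\left(83 \right)}} + \frac{8038}{P{\left(224 \right)}} = \frac{\left(-337\right) \left(-7\right)}{154} + \frac{8038}{\frac{1}{219} \sqrt{48034} \sqrt{224}} = 2359 \cdot \frac{1}{154} + \frac{8038}{\frac{1}{219} \sqrt{48034} \cdot 4 \sqrt{14}} = \frac{337}{22} + \frac{8038}{\frac{56}{219} \sqrt{3431}} = \frac{337}{22} + 8038 \frac{3 \sqrt{3431}}{2632} = \frac{337}{22} + \frac{12057 \sqrt{3431}}{1316}$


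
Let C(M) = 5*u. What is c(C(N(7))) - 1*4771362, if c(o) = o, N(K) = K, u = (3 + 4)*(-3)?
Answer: -4771467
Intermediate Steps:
u = -21 (u = 7*(-3) = -21)
C(M) = -105 (C(M) = 5*(-21) = -105)
c(C(N(7))) - 1*4771362 = -105 - 1*4771362 = -105 - 4771362 = -4771467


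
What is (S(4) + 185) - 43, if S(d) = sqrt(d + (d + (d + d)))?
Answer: 146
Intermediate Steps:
S(d) = 2*sqrt(d) (S(d) = sqrt(d + (d + 2*d)) = sqrt(d + 3*d) = sqrt(4*d) = 2*sqrt(d))
(S(4) + 185) - 43 = (2*sqrt(4) + 185) - 43 = (2*2 + 185) - 43 = (4 + 185) - 43 = 189 - 43 = 146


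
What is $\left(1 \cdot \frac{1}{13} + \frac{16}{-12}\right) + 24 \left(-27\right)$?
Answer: $- \frac{25321}{39} \approx -649.26$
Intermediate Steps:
$\left(1 \cdot \frac{1}{13} + \frac{16}{-12}\right) + 24 \left(-27\right) = \left(1 \cdot \frac{1}{13} + 16 \left(- \frac{1}{12}\right)\right) - 648 = \left(\frac{1}{13} - \frac{4}{3}\right) - 648 = - \frac{49}{39} - 648 = - \frac{25321}{39}$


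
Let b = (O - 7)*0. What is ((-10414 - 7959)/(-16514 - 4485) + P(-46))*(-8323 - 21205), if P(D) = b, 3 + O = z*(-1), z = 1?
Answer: -542517944/20999 ≈ -25835.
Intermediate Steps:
O = -4 (O = -3 + 1*(-1) = -3 - 1 = -4)
b = 0 (b = (-4 - 7)*0 = -11*0 = 0)
P(D) = 0
((-10414 - 7959)/(-16514 - 4485) + P(-46))*(-8323 - 21205) = ((-10414 - 7959)/(-16514 - 4485) + 0)*(-8323 - 21205) = (-18373/(-20999) + 0)*(-29528) = (-18373*(-1/20999) + 0)*(-29528) = (18373/20999 + 0)*(-29528) = (18373/20999)*(-29528) = -542517944/20999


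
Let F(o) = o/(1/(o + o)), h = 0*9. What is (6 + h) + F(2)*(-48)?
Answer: -378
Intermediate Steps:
h = 0
F(o) = 2*o² (F(o) = o/(1/(2*o)) = o/((1/(2*o))) = o*(2*o) = 2*o²)
(6 + h) + F(2)*(-48) = (6 + 0) + (2*2²)*(-48) = 6 + (2*4)*(-48) = 6 + 8*(-48) = 6 - 384 = -378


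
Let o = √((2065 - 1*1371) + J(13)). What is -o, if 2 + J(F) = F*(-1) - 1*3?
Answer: -26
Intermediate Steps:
J(F) = -5 - F (J(F) = -2 + (F*(-1) - 1*3) = -2 + (-F - 3) = -2 + (-3 - F) = -5 - F)
o = 26 (o = √((2065 - 1*1371) + (-5 - 1*13)) = √((2065 - 1371) + (-5 - 13)) = √(694 - 18) = √676 = 26)
-o = -1*26 = -26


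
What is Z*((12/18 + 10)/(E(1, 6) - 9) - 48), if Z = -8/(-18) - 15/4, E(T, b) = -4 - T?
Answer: 4352/27 ≈ 161.19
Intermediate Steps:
Z = -119/36 (Z = -8*(-1/18) - 15*¼ = 4/9 - 15/4 = -119/36 ≈ -3.3056)
Z*((12/18 + 10)/(E(1, 6) - 9) - 48) = -119*((12/18 + 10)/((-4 - 1*1) - 9) - 48)/36 = -119*((12*(1/18) + 10)/((-4 - 1) - 9) - 48)/36 = -119*((⅔ + 10)/(-5 - 9) - 48)/36 = -119*((32/3)/(-14) - 48)/36 = -119*((32/3)*(-1/14) - 48)/36 = -119*(-16/21 - 48)/36 = -119/36*(-1024/21) = 4352/27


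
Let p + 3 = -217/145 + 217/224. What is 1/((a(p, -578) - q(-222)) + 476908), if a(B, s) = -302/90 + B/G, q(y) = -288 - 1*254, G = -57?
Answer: 158688/75765062935 ≈ 2.0945e-6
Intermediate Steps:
q(y) = -542 (q(y) = -288 - 254 = -542)
p = -16369/4640 (p = -3 + (-217/145 + 217/224) = -3 + (-217*1/145 + 217*(1/224)) = -3 + (-217/145 + 31/32) = -3 - 2449/4640 = -16369/4640 ≈ -3.5278)
a(B, s) = -151/45 - B/57 (a(B, s) = -302/90 + B/(-57) = -302*1/90 + B*(-1/57) = -151/45 - B/57)
1/((a(p, -578) - q(-222)) + 476908) = 1/(((-151/45 - 1/57*(-16369/4640)) - 1*(-542)) + 476908) = 1/(((-151/45 + 16369/264480) + 542) + 476908) = 1/((-522665/158688 + 542) + 476908) = 1/(85486231/158688 + 476908) = 1/(75765062935/158688) = 158688/75765062935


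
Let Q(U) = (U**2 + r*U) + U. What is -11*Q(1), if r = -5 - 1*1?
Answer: 44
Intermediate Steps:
r = -6 (r = -5 - 1 = -6)
Q(U) = U**2 - 5*U (Q(U) = (U**2 - 6*U) + U = U**2 - 5*U)
-11*Q(1) = -11*(-5 + 1) = -11*(-4) = 44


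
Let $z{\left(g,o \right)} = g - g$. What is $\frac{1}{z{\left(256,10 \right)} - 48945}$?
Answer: $- \frac{1}{48945} \approx -2.0431 \cdot 10^{-5}$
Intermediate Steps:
$z{\left(g,o \right)} = 0$
$\frac{1}{z{\left(256,10 \right)} - 48945} = \frac{1}{0 - 48945} = \frac{1}{-48945} = - \frac{1}{48945}$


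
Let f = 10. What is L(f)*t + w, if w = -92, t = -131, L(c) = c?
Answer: -1402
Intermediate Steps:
L(f)*t + w = 10*(-131) - 92 = -1310 - 92 = -1402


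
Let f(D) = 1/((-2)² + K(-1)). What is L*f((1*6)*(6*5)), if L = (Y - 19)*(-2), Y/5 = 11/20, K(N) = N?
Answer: 65/6 ≈ 10.833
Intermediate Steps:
Y = 11/4 (Y = 5*(11/20) = 11/4 ≈ 2.7500)
f(D) = ⅓ (f(D) = 1/((-2)² - 1) = 1/(4 - 1) = 1/3 = ⅓)
L = 65/2 (L = (11/4 - 19)*(-2) = -65/4*(-2) = 65/2 ≈ 32.500)
L*f((1*6)*(6*5)) = (65/2)*(⅓) = 65/6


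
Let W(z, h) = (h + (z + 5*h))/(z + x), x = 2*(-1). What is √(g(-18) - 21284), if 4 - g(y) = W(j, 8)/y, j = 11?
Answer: I*√6894602/18 ≈ 145.88*I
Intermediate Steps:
x = -2
W(z, h) = (z + 6*h)/(-2 + z) (W(z, h) = (h + (z + 5*h))/(z - 2) = (z + 6*h)/(-2 + z))
g(y) = 4 - 59/(9*y) (g(y) = 4 - (11 + 6*8)/(-2 + 11)/y = 4 - (11 + 48)/9/y = 4 - (⅑)*59/y = 4 - 59/(9*y))
√(g(-18) - 21284) = √((4 - 59/9/(-18)) - 21284) = √((4 - 59/9*(-1/18)) - 21284) = √((4 + 59/162) - 21284) = √(707/162 - 21284) = √(-3447301/162) = I*√6894602/18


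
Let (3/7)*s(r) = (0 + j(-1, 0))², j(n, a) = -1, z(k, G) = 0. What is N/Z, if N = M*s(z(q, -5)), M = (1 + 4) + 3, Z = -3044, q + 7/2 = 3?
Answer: -14/2283 ≈ -0.0061323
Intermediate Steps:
q = -½ (q = -7/2 + 3 = -½ ≈ -0.50000)
M = 8 (M = 5 + 3 = 8)
s(r) = 7/3 (s(r) = 7*(0 - 1)²/3 = (7/3)*(-1)² = (7/3)*1 = 7/3)
N = 56/3 (N = 8*(7/3) = 56/3 ≈ 18.667)
N/Z = (56/3)/(-3044) = (56/3)*(-1/3044) = -14/2283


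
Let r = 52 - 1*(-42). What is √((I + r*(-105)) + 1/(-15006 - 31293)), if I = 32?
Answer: I*√21088711277337/46299 ≈ 99.187*I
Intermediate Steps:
r = 94 (r = 52 + 42 = 94)
√((I + r*(-105)) + 1/(-15006 - 31293)) = √((32 + 94*(-105)) + 1/(-15006 - 31293)) = √((32 - 9870) + 1/(-46299)) = √(-9838 - 1/46299) = √(-455489563/46299) = I*√21088711277337/46299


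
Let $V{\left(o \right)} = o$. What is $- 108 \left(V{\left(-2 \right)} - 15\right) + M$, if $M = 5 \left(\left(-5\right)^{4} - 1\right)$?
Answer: $4956$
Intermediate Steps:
$M = 3120$ ($M = 5 \left(625 - 1\right) = 5 \cdot 624 = 3120$)
$- 108 \left(V{\left(-2 \right)} - 15\right) + M = - 108 \left(-2 - 15\right) + 3120 = \left(-108\right) \left(-17\right) + 3120 = 1836 + 3120 = 4956$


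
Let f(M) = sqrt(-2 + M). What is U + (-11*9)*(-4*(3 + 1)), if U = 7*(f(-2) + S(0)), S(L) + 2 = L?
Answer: 1570 + 14*I ≈ 1570.0 + 14.0*I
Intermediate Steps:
S(L) = -2 + L
U = -14 + 14*I (U = 7*(sqrt(-2 - 2) + (-2 + 0)) = 7*(sqrt(-4) - 2) = 7*(2*I - 2) = 7*(-2 + 2*I) = -14 + 14*I ≈ -14.0 + 14.0*I)
U + (-11*9)*(-4*(3 + 1)) = (-14 + 14*I) + (-11*9)*(-4*(3 + 1)) = (-14 + 14*I) - (-396)*4 = (-14 + 14*I) - 99*(-16) = (-14 + 14*I) + 1584 = 1570 + 14*I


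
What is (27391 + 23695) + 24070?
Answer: 75156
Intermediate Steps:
(27391 + 23695) + 24070 = 51086 + 24070 = 75156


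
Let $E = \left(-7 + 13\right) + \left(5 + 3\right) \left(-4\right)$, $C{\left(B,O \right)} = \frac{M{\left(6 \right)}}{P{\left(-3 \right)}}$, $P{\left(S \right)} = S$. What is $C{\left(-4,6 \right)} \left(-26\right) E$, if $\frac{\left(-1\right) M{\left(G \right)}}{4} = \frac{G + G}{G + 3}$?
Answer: $\frac{10816}{9} \approx 1201.8$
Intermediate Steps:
$M{\left(G \right)} = - \frac{8 G}{3 + G}$ ($M{\left(G \right)} = - 4 \frac{G + G}{G + 3} = - 4 \frac{2 G}{3 + G} = - \frac{8 G}{3 + G}$)
$C{\left(B,O \right)} = \frac{16}{9}$ ($C{\left(B,O \right)} = \frac{\left(-8\right) 6 \frac{1}{3 + 6}}{-3} = \left(-8\right) 6 \cdot \frac{1}{9} \left(- \frac{1}{3}\right) = \left(- \frac{16}{3}\right) \left(- \frac{1}{3}\right) = \frac{16}{9}$)
$E = -26$ ($E = 6 + 8 \left(-4\right) = 6 - 32 = -26$)
$C{\left(-4,6 \right)} \left(-26\right) E = \frac{16}{9} \left(-26\right) \left(-26\right) = \left(- \frac{416}{9}\right) \left(-26\right) = \frac{10816}{9}$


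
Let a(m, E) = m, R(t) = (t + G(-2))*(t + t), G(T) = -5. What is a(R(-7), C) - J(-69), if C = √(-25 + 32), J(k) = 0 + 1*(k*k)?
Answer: -4593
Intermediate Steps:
J(k) = k² (J(k) = 0 + 1*k² = 0 + k² = k²)
C = √7 ≈ 2.6458
R(t) = 2*t*(-5 + t) (R(t) = (t - 5)*(t + t) = (-5 + t)*(2*t) = 2*t*(-5 + t))
a(R(-7), C) - J(-69) = 2*(-7)*(-5 - 7) - 1*(-69)² = 2*(-7)*(-12) - 1*4761 = 168 - 4761 = -4593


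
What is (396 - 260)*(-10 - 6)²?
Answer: 34816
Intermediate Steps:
(396 - 260)*(-10 - 6)² = 136*(-16)² = 136*256 = 34816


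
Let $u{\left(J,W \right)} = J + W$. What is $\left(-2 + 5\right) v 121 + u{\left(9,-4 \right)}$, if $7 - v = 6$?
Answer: $368$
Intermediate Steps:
$v = 1$ ($v = 7 - 6 = 1$)
$\left(-2 + 5\right) v 121 + u{\left(9,-4 \right)} = \left(-2 + 5\right) 1 \cdot 121 + \left(9 - 4\right) = 3 \cdot 1 \cdot 121 + 5 = 3 \cdot 121 + 5 = 363 + 5 = 368$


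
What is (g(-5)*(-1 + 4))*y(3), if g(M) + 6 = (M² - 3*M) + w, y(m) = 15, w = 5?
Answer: 1755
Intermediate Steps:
g(M) = -1 + M² - 3*M (g(M) = -6 + ((M² - 3*M) + 5) = -6 + (5 + M² - 3*M) = -1 + M² - 3*M)
(g(-5)*(-1 + 4))*y(3) = ((-1 + (-5)² - 3*(-5))*(-1 + 4))*15 = ((-1 + 25 + 15)*3)*15 = (39*3)*15 = 117*15 = 1755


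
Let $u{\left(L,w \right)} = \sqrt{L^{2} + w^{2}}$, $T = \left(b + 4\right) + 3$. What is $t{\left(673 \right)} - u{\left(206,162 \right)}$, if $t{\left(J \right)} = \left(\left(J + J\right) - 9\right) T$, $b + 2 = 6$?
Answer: $14707 - 2 \sqrt{17170} \approx 14445.0$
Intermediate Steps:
$b = 4$ ($b = -2 + 6 = 4$)
$T = 11$ ($T = \left(4 + 4\right) + 3 = 8 + 3 = 11$)
$t{\left(J \right)} = -99 + 22 J$ ($t{\left(J \right)} = \left(\left(J + J\right) - 9\right) 11 = \left(2 J - 9\right) 11 = \left(-9 + 2 J\right) 11 = -99 + 22 J$)
$t{\left(673 \right)} - u{\left(206,162 \right)} = \left(-99 + 22 \cdot 673\right) - \sqrt{206^{2} + 162^{2}} = \left(-99 + 14806\right) - \sqrt{42436 + 26244} = 14707 - \sqrt{68680} = 14707 - 2 \sqrt{17170}$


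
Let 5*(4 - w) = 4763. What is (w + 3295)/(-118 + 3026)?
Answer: 2933/3635 ≈ 0.80688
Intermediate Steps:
w = -4743/5 (w = 4 - ⅕*4763 = 4 - 4763/5 = -4743/5 ≈ -948.60)
(w + 3295)/(-118 + 3026) = (-4743/5 + 3295)/(-118 + 3026) = (11732/5)/2908 = (11732/5)*(1/2908) = 2933/3635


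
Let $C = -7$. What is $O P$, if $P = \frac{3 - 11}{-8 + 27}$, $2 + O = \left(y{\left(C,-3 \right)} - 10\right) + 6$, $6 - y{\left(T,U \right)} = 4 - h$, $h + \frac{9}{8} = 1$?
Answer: $\frac{33}{19} \approx 1.7368$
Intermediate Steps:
$h = - \frac{1}{8}$ ($h = - \frac{9}{8} + 1 = - \frac{1}{8} \approx -0.125$)
$y{\left(T,U \right)} = \frac{15}{8}$ ($y{\left(T,U \right)} = 6 - \left(4 - - \frac{1}{8}\right) = 6 - \left(4 + \frac{1}{8}\right) = 6 - \frac{33}{8} = \frac{15}{8}$)
$O = - \frac{33}{8}$ ($O = -2 + \left(\left(\frac{15}{8} - 10\right) + 6\right) = -2 + \left(- \frac{65}{8} + 6\right) = -2 - \frac{17}{8} = - \frac{33}{8} \approx -4.125$)
$P = - \frac{8}{19} \approx -0.42105$
$O P = \left(- \frac{33}{8}\right) \left(- \frac{8}{19}\right) = \frac{33}{19}$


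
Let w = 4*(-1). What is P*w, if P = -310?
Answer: 1240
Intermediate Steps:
w = -4
P*w = -310*(-4) = 1240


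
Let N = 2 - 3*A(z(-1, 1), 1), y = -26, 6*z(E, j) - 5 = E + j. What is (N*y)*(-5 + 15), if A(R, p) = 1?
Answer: 260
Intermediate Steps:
z(E, j) = 5/6 + E/6 + j/6 (z(E, j) = 5/6 + (E + j)/6 = 5/6 + (E/6 + j/6) = 5/6 + E/6 + j/6)
N = -1 (N = 2 - 3*1 = 2 - 3 = -1)
(N*y)*(-5 + 15) = (-1*(-26))*(-5 + 15) = 26*10 = 260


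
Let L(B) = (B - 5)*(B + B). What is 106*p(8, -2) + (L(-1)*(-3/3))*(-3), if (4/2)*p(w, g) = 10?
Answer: 566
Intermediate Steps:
L(B) = 2*B*(-5 + B) (L(B) = (-5 + B)*(2*B) = 2*B*(-5 + B))
p(w, g) = 5 (p(w, g) = (½)*10 = 5)
106*p(8, -2) + (L(-1)*(-3/3))*(-3) = 106*5 + ((2*(-1)*(-5 - 1))*(-3/3))*(-3) = 530 + ((2*(-1)*(-6))*(-3*⅓))*(-3) = 530 + (12*(-1))*(-3) = 530 - 12*(-3) = 530 + 36 = 566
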